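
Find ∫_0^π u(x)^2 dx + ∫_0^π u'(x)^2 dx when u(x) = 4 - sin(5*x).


||u||_{H^1(0,π)}^2 = -16/5 + 29*π

u'(x) = -5*cos(5*x).
Expand u² and (u')² and integrate term by term on (0, π), using: for integers n ≥ 1, ∫_0^π sin²(nx) dx = ∫_0^π cos²(nx) dx = π/2; for n ≠ n', ∫_0^π sin(nx)sin(n'x) dx = ∫_0^π cos(nx)cos(n'x) dx = 0; and by product-to-sum, ∫_0^π sin(nx)cos(n'x) dx = ½∫_0^π [sin((n+n')x) + sin((n−n')x)] dx, which is 0 when n+n' is even and 2n/(n²−n'²) when n+n' is odd (it need not vanish on (0, π)). For the constant mode: ∫_0^π 1 dx = π, ∫_0^π cos(nx) dx = 0, ∫_0^π sin(nx) dx = (1−(−1)^n)/n.
  u² squared terms: (4)²·∫1 dx = 16·π = 16*π;  (-1)²·∫sin(5x)² dx = 1·π/2 = π/2.
  u² cross terms: 2·(4)·(-1)·∫1·sin(5x) dx = -8·(2/5) = -16/5.
  So ∫_0^π u² dx = 16*π + π/2 − 16/5 = -16/5 + 33*π/2.
  (u')² squared terms: (-5)²·∫cos(5x)² dx = 25·π/2 = 25*π/2.
  So ∫_0^π (u')² dx = 25*π/2.
||u||_{H^1}^2 = (-16/5 + 33*π/2) + (25*π/2) = -16/5 + 29*π.


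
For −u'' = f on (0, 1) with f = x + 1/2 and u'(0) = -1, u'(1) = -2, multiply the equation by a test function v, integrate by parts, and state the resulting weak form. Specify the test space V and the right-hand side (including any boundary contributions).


V = H^1(0, 1) (v unrestricted at boundary; u is determined up to an additive constant); weak form: ∫_0^1 u'v' dx = ∫_0^1 (x + 1/2) v dx − 2·v(1) + v(0) for all v ∈ V.

Multiply both sides by a test function v and integrate from 0 to 1:
  ∫_0^1 −u''(x) v(x) dx = ∫_0^1 f(x) v(x) dx.
Integrate the LHS by parts once:
  ∫_0^1 −u'' v dx = −[u'(x) v(x)]_0^1 + ∫_0^1 u'(x) v'(x) dx.
Thus ∫_0^1 u'(x) v'(x) dx = ∫_0^1 f(x) v(x) dx + [u'(x) v(x)]_0^1.
Choose V so that boundary terms are either known or forced to vanish.
u has inhomogeneous Neumann u'(0) = -1, u'(1) = -2. [u' v]_0^1 = (-2)·v(1) − (-1)·v(0) = − 2·v(1) + v(0). Take V = H^1(0, 1); boundary term becomes part of RHS.
Weak formulation: find u (satisfying any essential BC) such that ∫_0^1 u'(x) v'(x) dx = ∫_0^1 f v dx − 2·v(1) + v(0) for all v ∈ V (Neumann data are natural BCs: they enter the RHS as boundary terms).
Substituting f(x) = x + 1/2, the right-hand side is ∫_0^1 (x + 1/2) v dx − 2·v(1) + v(0).
Compatibility check (pure Neumann): taking v ≡ 1 ∈ V gives 0 = ∫_0^1 f dx + (-2) − (-1), i.e. ∫_0^1 f dx must equal u'(0) − u'(1) = 1. Indeed ∫_0^1 (x + 1/2) dx = 1, so the data are compatible. The solution is then unique only up to an additive constant (fix it e.g. by requiring ∫_0^1 u dx = 0).


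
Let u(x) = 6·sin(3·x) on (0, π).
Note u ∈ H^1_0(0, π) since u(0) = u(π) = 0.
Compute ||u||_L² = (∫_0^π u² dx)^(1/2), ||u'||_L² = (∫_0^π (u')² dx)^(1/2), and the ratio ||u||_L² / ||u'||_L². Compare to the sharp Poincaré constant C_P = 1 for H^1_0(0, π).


||u||_L² / ||u'||_L² = 1/3 < C_P = 1.

u(x) = 6·sin(3·x), so u'(x) = 18*cos(3*x).
Writing u(x) = A·sin(kπx/L) with A = 6 and k = 3, use ∫_0^L sin²(kπx/L) dx = L/2 and ∫_0^L cos²(kπx/L) dx = L/2.
u² = 36·sin²(3·x) and (u')² = 324·cos²(3·x), and each of sin², cos² integrates to L/2 = π/2 over (0, π).
∫_0^π u² dx = 18*π, so ||u||_L² = 3*sqrt(2)*sqrt(π).
∫_0^π (u')² dx = 162*π, so ||u'||_L² = 9*sqrt(2)*sqrt(π).
Ratio ||u||_L² / ||u'||_L² = 1/3.
Sharp Poincaré constant on H^1_0(0, π) is C_P = L/π = 1, achieved by sin(x).
This is the k = 3 harmonic; the ratio L/(kπ) is strictly less than C_P = L/π, consistent with the sharp inequality ||u||_L² ≤ C_P ||u'||_L².


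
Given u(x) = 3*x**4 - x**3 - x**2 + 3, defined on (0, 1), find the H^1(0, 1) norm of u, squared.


||u||_{H^1}^2 = 1199/84

The H^1 norm (squared) on an interval (0, L) is
  ||u||_{H^1}^2 = ∫_0^L u(x)^2 dx + ∫_0^L u'(x)^2 dx.
Compute u'(x) = 12*x**3 - 3*x**2 - 2*x.
Then u(x)^2 = 9*x**8 - 6*x**7 - 5*x**6 + 2*x**5 + 19*x**4 - 6*x**3 - 6*x**2 + 9 and u'(x)^2 = 144*x**6 - 72*x**5 - 39*x**4 + 12*x**3 + 4*x**2.
Integrate each monomial from 0 to 1 using ∫_0^1 c·x^n dx = c·1^(n+1)/(n+1):
  ∫_0^1 u(x)^2 dx = ∫_0^1 (9*x^8 - 6*x^7 - 5*x^6 + 2*x^5 + 19*x^4 - 6*x^3 - 6*x^2 + 9) dx. Term by term:
    ∫_0^1 9*x^8 dx = 1;  ∫_0^1 -6*x^7 dx = -3/4;  ∫_0^1 -5*x^6 dx = -5/7;
    ∫_0^1 2*x^5 dx = 1/3;  ∫_0^1 19*x^4 dx = 19/5;  ∫_0^1 -6*x^3 dx = -3/2;
    ∫_0^1 -6*x^2 dx = -2;  ∫_0^1 9 dx = 9.
  Sum: 1 − 3/4 − 5/7 + 1/3 + 19/5 − 3/2 − 2 + 9 = 3851/420.
  ∫_0^1 u'(x)^2 dx = ∫_0^1 (144*x^6 - 72*x^5 - 39*x^4 + 12*x^3 + 4*x^2) dx. Term by term:
    ∫_0^1 144*x^6 dx = 144/7;  ∫_0^1 -72*x^5 dx = -12;  ∫_0^1 -39*x^4 dx = -39/5;
    ∫_0^1 12*x^3 dx = 3;  ∫_0^1 4*x^2 dx = 4/3.
  Sum: 144/7 − 12 − 39/5 + 3 + 4/3 = 536/105.
Adding: ||u||_{H^1}^2 = 3851/420 + 536/105 = 1199/84.


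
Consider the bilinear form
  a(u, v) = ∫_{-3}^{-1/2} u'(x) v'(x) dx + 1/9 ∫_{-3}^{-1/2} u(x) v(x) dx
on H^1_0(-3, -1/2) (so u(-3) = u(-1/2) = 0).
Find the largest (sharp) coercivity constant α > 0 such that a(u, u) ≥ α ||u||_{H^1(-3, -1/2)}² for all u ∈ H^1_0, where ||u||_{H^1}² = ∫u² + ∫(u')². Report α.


α = (25 + 36*π^2)/(9*(25 + 4*π^2))

Coercivity of a(·,·) on H^1_0(-3, -1/2) means a(u, u) ≥ α ||u||_{H^1}² for every u ∈ H^1_0.
The interval has length L = 5/2, and Poincaré/coercivity depend only on L. Here a(u, u) = ∫(u')² + (1/9)·∫u².
Here 0 < c = 1/9 < 1. The condition a(u,u) ≥ α||u||_{H^1}² reads (1−α)∫(u')² ≥ (α−c)∫u². Any admissible α is ≤ 1 (rapidly oscillating u have ∫u²/∫(u')² → 0), and α = 1 would force 0 ≥ (1−c)∫u², impossible since c < 1; so 1−α > 0. By the sharp Poincaré inequality on H^1_0 of an interval of length L, ∫(u')² ≥ (π/L)²∫u² with equality for the first sine mode sin(π(x−x₀)/L) (x₀ the left endpoint), so the inequality holds for all u iff (1−α)(π/L)² ≥ α − c, i.e. α ≤ ((π/L)² + c)/((π/L)² + 1) = (1 + c(L/π)²)/(1 + (L/π)²). With (π/L)² = 4*π^2/25 and c = 1/9, the largest admissible constant is α = ((π/L)² + c)/((π/L)² + 1).
Simplifying, α = (25 + 36*π^2)/(9*(25 + 4*π^2)).


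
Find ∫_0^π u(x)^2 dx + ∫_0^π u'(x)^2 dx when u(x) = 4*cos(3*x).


||u||_{H^1(0,π)}^2 = 80*π

u'(x) = -12*sin(3*x).
Expand u² and (u')² and integrate term by term on (0, π), using: for integers n ≥ 1, ∫_0^π sin²(nx) dx = ∫_0^π cos²(nx) dx = π/2; for n ≠ n', ∫_0^π sin(nx)sin(n'x) dx = ∫_0^π cos(nx)cos(n'x) dx = 0; and by product-to-sum, ∫_0^π sin(nx)cos(n'x) dx = ½∫_0^π [sin((n+n')x) + sin((n−n')x)] dx, which is 0 when n+n' is even and 2n/(n²−n'²) when n+n' is odd (it need not vanish on (0, π)).
  u² squared terms: (4)²·∫cos(3x)² dx = 16·π/2 = 8*π.
  So ∫_0^π u² dx = 8*π.
  (u')² squared terms: (-12)²·∫sin(3x)² dx = 144·π/2 = 72*π.
  So ∫_0^π (u')² dx = 72*π.
||u||_{H^1}^2 = (8*π) + (72*π) = 80*π.


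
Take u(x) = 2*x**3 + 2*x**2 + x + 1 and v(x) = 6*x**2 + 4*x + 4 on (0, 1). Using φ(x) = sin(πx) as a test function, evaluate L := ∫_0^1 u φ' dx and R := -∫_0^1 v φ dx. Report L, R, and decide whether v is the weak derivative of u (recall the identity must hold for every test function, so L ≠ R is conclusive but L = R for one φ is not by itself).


LHS = -12/π + 24/π^3, RHS = -18/π + 24/π^3. No, v is not the weak derivative of u.

u(x) = 2*x**3 + 2*x**2 + x + 1, classical derivative u'(x) = 6*x**2 + 4*x + 1.
φ(x) = sin(πx), so φ'(x) = π*cos(π*x).
Note φ(0) = φ(1) = 0, so the boundary term u·φ vanishes.
LHS = ∫_0^1 u(x) φ'(x) dx = ∫_0^1 (2*π*x^3*cos(π*x) + 2*π*x^2*cos(π*x) + π*x*cos(π*x) + π*cos(π*x)) dx. Term by term:
  ∫_0^1 π*cos(π*x) dx = 0;  ∫_0^1 π*x*cos(π*x) dx = -2/π;  ∫_0^1 2*π*x^2*cos(π*x) dx = -4/π;
  ∫_0^1 2*π*x^3*cos(π*x) dx = -6/π + 24/π^3.
Sum: 0 − 2/π − 4/π + -6/π + 24/π^3 = -12/π + 24/π^3.
So LHS = -12/π + 24/π^3.
∫_0^1 v(x) φ(x) dx = ∫_0^1 (6*x^2*sin(π*x) + 4*x*sin(π*x) + 4*sin(π*x)) dx. Term by term:
  ∫_0^1 4*sin(π*x) dx = 8/π;  ∫_0^1 4*x*sin(π*x) dx = 4/π;  ∫_0^1 6*x^2*sin(π*x) dx = -24/π^3 + 6/π.
Sum: 8/π + 4/π + -24/π^3 + 6/π = -24/π^3 + 18/π.
So RHS = -∫_0^1 v(x) φ(x) dx = -18/π + 24/π^3.
LHS − RHS = 6/π ≠ 0, so the identity fails.
(For a valid weak derivative the identity must hold for EVERY test function, in particular this one. The failure shows v is NOT the weak derivative of u.)
Correct weak derivative would be u'(x) = 6*x**2 + 4*x + 1.


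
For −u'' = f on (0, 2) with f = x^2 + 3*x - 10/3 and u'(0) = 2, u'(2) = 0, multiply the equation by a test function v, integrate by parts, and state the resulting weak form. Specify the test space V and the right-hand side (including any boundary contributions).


V = H^1(0, 2) (v unrestricted at boundary; u is determined up to an additive constant); weak form: ∫_0^2 u'v' dx = ∫_0^2 (x^2 + 3*x - 10/3) v dx − 2·v(0) for all v ∈ V.

Multiply both sides by a test function v and integrate from 0 to 2:
  ∫_0^2 −u''(x) v(x) dx = ∫_0^2 f(x) v(x) dx.
Integrate the LHS by parts once:
  ∫_0^2 −u'' v dx = −[u'(x) v(x)]_0^2 + ∫_0^2 u'(x) v'(x) dx.
Thus ∫_0^2 u'(x) v'(x) dx = ∫_0^2 f(x) v(x) dx + [u'(x) v(x)]_0^2.
Choose V so that boundary terms are either known or forced to vanish.
u has inhomogeneous Neumann u'(0) = 2, u'(2) = 0. [u' v]_0^2 = (0)·v(2) − (2)·v(0) = − 2·v(0). Take V = H^1(0, 2); boundary term becomes part of RHS.
Weak formulation: find u (satisfying any essential BC) such that ∫_0^2 u'(x) v'(x) dx = ∫_0^2 f v dx − 2·v(0) for all v ∈ V (Neumann data are natural BCs: they enter the RHS as boundary terms).
Substituting f(x) = x^2 + 3*x - 10/3, the right-hand side is ∫_0^2 (x^2 + 3*x - 10/3) v dx − 2·v(0).
Compatibility check (pure Neumann): taking v ≡ 1 ∈ V gives 0 = ∫_0^2 f dx + (0) − (2), i.e. ∫_0^2 f dx must equal u'(0) − u'(2) = 2. Indeed ∫_0^2 (x^2 + 3*x - 10/3) dx = 2, so the data are compatible. The solution is then unique only up to an additive constant (fix it e.g. by requiring ∫_0^2 u dx = 0).


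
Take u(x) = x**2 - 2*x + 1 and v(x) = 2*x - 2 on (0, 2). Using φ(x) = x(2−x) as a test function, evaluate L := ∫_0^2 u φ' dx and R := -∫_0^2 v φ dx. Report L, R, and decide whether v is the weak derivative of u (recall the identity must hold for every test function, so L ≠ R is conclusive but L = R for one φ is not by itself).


LHS = 0, RHS = 0. Yes, v = u' weakly.

u(x) = x**2 - 2*x + 1, classical derivative u'(x) = 2*x - 2.
φ(x) = x(2−x), so φ'(x) = 2 - 2*x.
Note φ(0) = φ(2) = 0, so the boundary term u·φ vanishes.
LHS = ∫_0^2 u(x) φ'(x) dx = ∫_0^2 (-2*x^3 + 6*x^2 - 6*x + 2) dx. Term by term:
  ∫_0^2 -2*x^3 dx = -8;  ∫_0^2 6*x^2 dx = 16;  ∫_0^2 -6*x dx = -12;
  ∫_0^2 2 dx = 4.
Sum: -8 + 16 − 12 + 4 = 0.
So LHS = 0.
∫_0^2 v(x) φ(x) dx = ∫_0^2 (-2*x^3 + 6*x^2 - 4*x) dx. Term by term:
  ∫_0^2 -2*x^3 dx = -8;  ∫_0^2 6*x^2 dx = 16;  ∫_0^2 -4*x dx = -8.
Sum: -8 + 16 − 8 = 0.
So RHS = -∫_0^2 v(x) φ(x) dx = 0.
LHS = RHS, so the identity holds for this test φ.
Moreover u is smooth here and v(x) = u'(x) = 2*x - 2 pointwise, so the identity holds for every test function. Hence v is the weak derivative of u.


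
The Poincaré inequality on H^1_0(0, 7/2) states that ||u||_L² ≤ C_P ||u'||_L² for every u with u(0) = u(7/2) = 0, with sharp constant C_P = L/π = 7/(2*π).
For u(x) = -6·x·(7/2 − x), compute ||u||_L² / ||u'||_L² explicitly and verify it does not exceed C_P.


||u||_L² / ||u'||_L² = 7*sqrt(10)/20 < C_P = 7/(2*π).

u(x) = -6·x·(7/2 − x), so u'(x) = 12*x - 21.
u(x) = -6·x·(7/2 − x) vanishes at x = 0 and x = 7/2, so u ∈ H^1_0(0, 7/2). Differentiate via the product rule and integrate the resulting polynomials term by term.
  ∫_0^7/2 u² dx = ∫_0^7/2 (36*x^4 - 252*x^3 + 441*x^2) dx. Term by term:
    ∫_0^7/2 36*x^4 dx = 151263/40;  ∫_0^7/2 -252*x^3 dx = -151263/16;  ∫_0^7/2 441*x^2 dx = 50421/8.
  Sum: 151263/40 − 151263/16 + 50421/8 = 50421/80.
  ∫_0^7/2 (u')² dx = ∫_0^7/2 (144*x^2 - 504*x + 441) dx. Term by term:
    ∫_0^7/2 144*x^2 dx = 2058;  ∫_0^7/2 -504*x dx = -3087;  ∫_0^7/2 441 dx = 3087/2.
  Sum: 2058 − 3087 + 3087/2 = 1029/2.
∫_0^7/2 u² dx = 50421/80, so ||u||_L² = 49*sqrt(105)/20.
∫_0^7/2 (u')² dx = 1029/2, so ||u'||_L² = 7*sqrt(42)/2.
Ratio ||u||_L² / ||u'||_L² = 7*sqrt(10)/20.
Sharp Poincaré constant on H^1_0(0, 7/2) is C_P = L/π = 7/(2*π), achieved by sin(2*π/7·x).
A polynomial bump cannot attain the sharp Poincaré constant (only the first sine eigenfunction does), so the ratio is strictly less than C_P, consistent with ||u||_L² ≤ C_P ||u'||_L².


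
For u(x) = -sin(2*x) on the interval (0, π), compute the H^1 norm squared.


||u||_{H^1(0,π)}^2 = 5*π/2

u'(x) = -2*cos(2*x).
Expand u² and (u')² and integrate term by term on (0, π), using: for integers n ≥ 1, ∫_0^π sin²(nx) dx = ∫_0^π cos²(nx) dx = π/2; for n ≠ n', ∫_0^π sin(nx)sin(n'x) dx = ∫_0^π cos(nx)cos(n'x) dx = 0; and by product-to-sum, ∫_0^π sin(nx)cos(n'x) dx = ½∫_0^π [sin((n+n')x) + sin((n−n')x)] dx, which is 0 when n+n' is even and 2n/(n²−n'²) when n+n' is odd (it need not vanish on (0, π)).
  u² squared terms: (-1)²·∫sin(2x)² dx = 1·π/2 = π/2.
  So ∫_0^π u² dx = π/2.
  (u')² squared terms: (-2)²·∫cos(2x)² dx = 4·π/2 = 2*π.
  So ∫_0^π (u')² dx = 2*π.
||u||_{H^1}^2 = (π/2) + (2*π) = 5*π/2.


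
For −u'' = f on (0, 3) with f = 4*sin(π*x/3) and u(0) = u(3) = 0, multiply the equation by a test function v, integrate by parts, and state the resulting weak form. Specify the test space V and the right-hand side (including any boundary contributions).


V = H^1_0(0, 3) (so v(0) = v(3) = 0); weak form: ∫_0^3 u'v' dx = ∫_0^3 (4*sin(π*x/3)) v dx for all v ∈ V.

Multiply both sides by a test function v and integrate from 0 to 3:
  ∫_0^3 −u''(x) v(x) dx = ∫_0^3 f(x) v(x) dx.
Integrate the LHS by parts once:
  ∫_0^3 −u'' v dx = −[u'(x) v(x)]_0^3 + ∫_0^3 u'(x) v'(x) dx.
Thus ∫_0^3 u'(x) v'(x) dx = ∫_0^3 f(x) v(x) dx + [u'(x) v(x)]_0^3.
Choose V so that boundary terms are either known or forced to vanish.
u is Dirichlet: u(0) = u(3) = 0. Let V = H^1_0(0, 3); then v(0) = v(3) = 0, and [u' v]_0^3 = 0.
Weak formulation: find u (satisfying any essential BC) such that ∫_0^3 u'(x) v'(x) dx = ∫_0^3 f v dx for all v ∈ V.
Substituting f(x) = 4*sin(π*x/3), the right-hand side is ∫_0^3 (4*sin(π*x/3)) v dx.


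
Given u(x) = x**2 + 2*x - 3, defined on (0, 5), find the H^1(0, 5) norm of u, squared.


||u||_{H^1}^2 = 4045/3

The H^1 norm (squared) on an interval (0, L) is
  ||u||_{H^1}^2 = ∫_0^L u(x)^2 dx + ∫_0^L u'(x)^2 dx.
Compute u'(x) = 2*x + 2.
Then u(x)^2 = x**4 + 4*x**3 - 2*x**2 - 12*x + 9 and u'(x)^2 = 4*x**2 + 8*x + 4.
Integrate each monomial from 0 to 5 using ∫_0^5 c·x^n dx = c·5^(n+1)/(n+1):
  ∫_0^5 u(x)^2 dx = ∫_0^5 (x^4 + 4*x^3 - 2*x^2 - 12*x + 9) dx. Term by term:
    ∫_0^5 x^4 dx = 625;  ∫_0^5 4*x^3 dx = 625;  ∫_0^5 -2*x^2 dx = -250/3;
    ∫_0^5 -12*x dx = -150;  ∫_0^5 9 dx = 45.
  Sum: 625 + 625 − 250/3 − 150 + 45 = 3185/3.
  ∫_0^5 u'(x)^2 dx = ∫_0^5 (4*x^2 + 8*x + 4) dx. Term by term:
    ∫_0^5 4*x^2 dx = 500/3;  ∫_0^5 8*x dx = 100;  ∫_0^5 4 dx = 20.
  Sum: 500/3 + 100 + 20 = 860/3.
Adding: ||u||_{H^1}^2 = 3185/3 + 860/3 = 4045/3.


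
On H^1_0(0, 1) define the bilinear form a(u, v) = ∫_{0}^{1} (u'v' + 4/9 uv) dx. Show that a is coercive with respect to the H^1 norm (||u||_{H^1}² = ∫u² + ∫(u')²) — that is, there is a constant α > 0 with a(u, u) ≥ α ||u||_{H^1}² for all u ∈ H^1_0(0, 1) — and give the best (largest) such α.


α = (4/9 + π^2)/(1 + π^2)

Coercivity of a(·,·) on H^1_0(0, 1) means a(u, u) ≥ α ||u||_{H^1}² for every u ∈ H^1_0.
The interval has length L = 1, and Poincaré/coercivity depend only on L. Here a(u, u) = ∫(u')² + (4/9)·∫u².
Here 0 < c = 4/9 < 1. The condition a(u,u) ≥ α||u||_{H^1}² reads (1−α)∫(u')² ≥ (α−c)∫u². Any admissible α is ≤ 1 (rapidly oscillating u have ∫u²/∫(u')² → 0), and α = 1 would force 0 ≥ (1−c)∫u², impossible since c < 1; so 1−α > 0. By the sharp Poincaré inequality on H^1_0 of an interval of length L, ∫(u')² ≥ (π/L)²∫u² with equality for the first sine mode sin(π(x−x₀)/L) (x₀ the left endpoint), so the inequality holds for all u iff (1−α)(π/L)² ≥ α − c, i.e. α ≤ ((π/L)² + c)/((π/L)² + 1) = (1 + c(L/π)²)/(1 + (L/π)²). With (π/L)² = π^2 and c = 4/9, the largest admissible constant is α = ((π/L)² + c)/((π/L)² + 1).
Simplifying, α = (4/9 + π^2)/(1 + π^2).


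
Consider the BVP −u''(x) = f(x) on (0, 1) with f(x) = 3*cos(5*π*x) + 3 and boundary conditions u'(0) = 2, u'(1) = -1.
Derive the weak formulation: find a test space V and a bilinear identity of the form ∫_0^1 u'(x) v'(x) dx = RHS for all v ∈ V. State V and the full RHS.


V = H^1(0, 1) (v unrestricted at boundary; u is determined up to an additive constant); weak form: ∫_0^1 u'v' dx = ∫_0^1 (3*cos(5*π*x) + 3) v dx − v(1) − 2·v(0) for all v ∈ V.

Multiply both sides by a test function v and integrate from 0 to 1:
  ∫_0^1 −u''(x) v(x) dx = ∫_0^1 f(x) v(x) dx.
Integrate the LHS by parts once:
  ∫_0^1 −u'' v dx = −[u'(x) v(x)]_0^1 + ∫_0^1 u'(x) v'(x) dx.
Thus ∫_0^1 u'(x) v'(x) dx = ∫_0^1 f(x) v(x) dx + [u'(x) v(x)]_0^1.
Choose V so that boundary terms are either known or forced to vanish.
u has inhomogeneous Neumann u'(0) = 2, u'(1) = -1. [u' v]_0^1 = (-1)·v(1) − (2)·v(0) = − v(1) − 2·v(0). Take V = H^1(0, 1); boundary term becomes part of RHS.
Weak formulation: find u (satisfying any essential BC) such that ∫_0^1 u'(x) v'(x) dx = ∫_0^1 f v dx − v(1) − 2·v(0) for all v ∈ V (Neumann data are natural BCs: they enter the RHS as boundary terms).
Substituting f(x) = 3*cos(5*π*x) + 3, the right-hand side is ∫_0^1 (3*cos(5*π*x) + 3) v dx − v(1) − 2·v(0).
Compatibility check (pure Neumann): taking v ≡ 1 ∈ V gives 0 = ∫_0^1 f dx + (-1) − (2), i.e. ∫_0^1 f dx must equal u'(0) − u'(1) = 3. Indeed ∫_0^1 (3*cos(5*π*x) + 3) dx = 3, so the data are compatible. The solution is then unique only up to an additive constant (fix it e.g. by requiring ∫_0^1 u dx = 0).


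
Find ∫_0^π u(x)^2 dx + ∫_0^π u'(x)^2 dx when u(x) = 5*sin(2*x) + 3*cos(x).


||u||_{H^1(0,π)}^2 = 80 + 143*π/2

u'(x) = -3*sin(x) + 10*cos(2*x).
Expand u² and (u')² and integrate term by term on (0, π), using: for integers n ≥ 1, ∫_0^π sin²(nx) dx = ∫_0^π cos²(nx) dx = π/2; for n ≠ n', ∫_0^π sin(nx)sin(n'x) dx = ∫_0^π cos(nx)cos(n'x) dx = 0; and by product-to-sum, ∫_0^π sin(nx)cos(n'x) dx = ½∫_0^π [sin((n+n')x) + sin((n−n')x)] dx, which is 0 when n+n' is even and 2n/(n²−n'²) when n+n' is odd (it need not vanish on (0, π)).
  u² squared terms: (3)²·∫cos(x)² dx = 9·π/2 = 9*π/2;  (5)²·∫sin(2x)² dx = 25·π/2 = 25*π/2.
  u² cross terms: 2·(3)·(5)·∫cos(x)·sin(2x) dx = 30·(4/3) = 40.
  So ∫_0^π u² dx = 9*π/2 + 25*π/2 + 40 = 40 + 17*π.
  (u')² squared terms: (-3)²·∫sin(x)² dx = 9·π/2 = 9*π/2;  (10)²·∫cos(2x)² dx = 100·π/2 = 50*π.
  (u')² cross terms: 2·(-3)·(10)·∫sin(x)·cos(2x) dx = -60·(-2/3) = 40.
  So ∫_0^π (u')² dx = 9*π/2 + 50*π + 40 = 40 + 109*π/2.
||u||_{H^1}^2 = (40 + 17*π) + (40 + 109*π/2) = 80 + 143*π/2.


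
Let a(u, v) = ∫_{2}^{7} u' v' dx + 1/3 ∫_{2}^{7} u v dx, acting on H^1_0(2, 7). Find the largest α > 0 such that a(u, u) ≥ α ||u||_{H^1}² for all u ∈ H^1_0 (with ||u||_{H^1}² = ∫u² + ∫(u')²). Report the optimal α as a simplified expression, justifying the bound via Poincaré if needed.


α = (25/3 + π^2)/(π^2 + 25)

Coercivity of a(·,·) on H^1_0(2, 7) means a(u, u) ≥ α ||u||_{H^1}² for every u ∈ H^1_0.
The interval has length L = 5, and Poincaré/coercivity depend only on L. Here a(u, u) = ∫(u')² + (1/3)·∫u².
Here 0 < c = 1/3 < 1. The condition a(u,u) ≥ α||u||_{H^1}² reads (1−α)∫(u')² ≥ (α−c)∫u². Any admissible α is ≤ 1 (rapidly oscillating u have ∫u²/∫(u')² → 0), and α = 1 would force 0 ≥ (1−c)∫u², impossible since c < 1; so 1−α > 0. By the sharp Poincaré inequality on H^1_0 of an interval of length L, ∫(u')² ≥ (π/L)²∫u² with equality for the first sine mode sin(π(x−x₀)/L) (x₀ the left endpoint), so the inequality holds for all u iff (1−α)(π/L)² ≥ α − c, i.e. α ≤ ((π/L)² + c)/((π/L)² + 1) = (1 + c(L/π)²)/(1 + (L/π)²). With (π/L)² = π^2/25 and c = 1/3, the largest admissible constant is α = ((π/L)² + c)/((π/L)² + 1).
Simplifying, α = (25/3 + π^2)/(π^2 + 25).


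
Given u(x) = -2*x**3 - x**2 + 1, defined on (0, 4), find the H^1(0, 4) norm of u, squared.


||u||_{H^1}^2 = 2204708/105

The H^1 norm (squared) on an interval (0, L) is
  ||u||_{H^1}^2 = ∫_0^L u(x)^2 dx + ∫_0^L u'(x)^2 dx.
Compute u'(x) = -6*x**2 - 2*x.
Then u(x)^2 = 4*x**6 + 4*x**5 + x**4 - 4*x**3 - 2*x**2 + 1 and u'(x)^2 = 36*x**4 + 24*x**3 + 4*x**2.
Integrate each monomial from 0 to 4 using ∫_0^4 c·x^n dx = c·4^(n+1)/(n+1):
  ∫_0^4 u(x)^2 dx = ∫_0^4 (4*x^6 + 4*x^5 + x^4 - 4*x^3 - 2*x^2 + 1) dx. Term by term:
    ∫_0^4 4*x^6 dx = 65536/7;  ∫_0^4 4*x^5 dx = 8192/3;  ∫_0^4 x^4 dx = 1024/5;
    ∫_0^4 -4*x^3 dx = -256;  ∫_0^4 -2*x^2 dx = -128/3;  ∫_0^4 1 dx = 4.
  Sum: 65536/7 + 8192/3 + 1024/5 − 256 − 128/3 + 4 = 420108/35.
  ∫_0^4 u'(x)^2 dx = ∫_0^4 (36*x^4 + 24*x^3 + 4*x^2) dx. Term by term:
    ∫_0^4 36*x^4 dx = 36864/5;  ∫_0^4 24*x^3 dx = 1536;  ∫_0^4 4*x^2 dx = 256/3.
  Sum: 36864/5 + 1536 + 256/3 = 134912/15.
Adding: ||u||_{H^1}^2 = 420108/35 + 134912/15 = 2204708/105.


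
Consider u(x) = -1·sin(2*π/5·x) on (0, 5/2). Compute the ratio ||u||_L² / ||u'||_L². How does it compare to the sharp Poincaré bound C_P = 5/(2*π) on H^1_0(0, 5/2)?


||u||_L² / ||u'||_L² = 5/(2*π) = C_P.

u(x) = -1·sin(2*π/5·x), so u'(x) = -2*π*cos(2*π*x/5)/5.
Writing u(x) = A·sin(kπx/L) with A = -1 and k = 1, use ∫_0^L sin²(kπx/L) dx = L/2 and ∫_0^L cos²(kπx/L) dx = L/2.
u² = 1·sin²(2*π/5·x) and (u')² = 4*π^2/25·cos²(2*π/5·x), and each of sin², cos² integrates to L/2 = 5/4 over (0, 5/2).
∫_0^5/2 u² dx = 5/4, so ||u||_L² = sqrt(5)/2.
∫_0^5/2 (u')² dx = π^2/5, so ||u'||_L² = sqrt(5)*π/5.
Ratio ||u||_L² / ||u'||_L² = 5/(2*π).
Sharp Poincaré constant on H^1_0(0, 5/2) is C_P = L/π = 5/(2*π), achieved by sin(2*π/5·x).
This is the k = 1 eigenfunction (up to amplitude), so the ratio equals the sharp Poincaré constant exactly.


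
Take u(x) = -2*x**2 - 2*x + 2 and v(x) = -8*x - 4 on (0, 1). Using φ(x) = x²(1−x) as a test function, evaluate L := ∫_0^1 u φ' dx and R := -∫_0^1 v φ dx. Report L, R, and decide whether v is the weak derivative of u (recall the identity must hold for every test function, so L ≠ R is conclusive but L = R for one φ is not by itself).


LHS = 11/30, RHS = 11/15. No, v is not the weak derivative of u.

u(x) = -2*x**2 - 2*x + 2, classical derivative u'(x) = -4*x - 2.
φ(x) = x²(1−x), so φ'(x) = x*(2 - 3*x).
Note φ(0) = φ(1) = 0, so the boundary term u·φ vanishes.
LHS = ∫_0^1 u(x) φ'(x) dx = ∫_0^1 (6*x^4 + 2*x^3 - 10*x^2 + 4*x) dx. Term by term:
  ∫_0^1 6*x^4 dx = 6/5;  ∫_0^1 2*x^3 dx = 1/2;  ∫_0^1 -10*x^2 dx = -10/3;
  ∫_0^1 4*x dx = 2.
Sum: 6/5 + 1/2 − 10/3 + 2 = 11/30.
So LHS = 11/30.
∫_0^1 v(x) φ(x) dx = ∫_0^1 (8*x^4 - 4*x^3 - 4*x^2) dx. Term by term:
  ∫_0^1 8*x^4 dx = 8/5;  ∫_0^1 -4*x^3 dx = -1;  ∫_0^1 -4*x^2 dx = -4/3.
Sum: 8/5 − 1 − 4/3 = -11/15.
So RHS = -∫_0^1 v(x) φ(x) dx = 11/15.
LHS − RHS = -11/30 ≠ 0, so the identity fails.
(For a valid weak derivative the identity must hold for EVERY test function, in particular this one. The failure shows v is NOT the weak derivative of u.)
Correct weak derivative would be u'(x) = -4*x - 2.


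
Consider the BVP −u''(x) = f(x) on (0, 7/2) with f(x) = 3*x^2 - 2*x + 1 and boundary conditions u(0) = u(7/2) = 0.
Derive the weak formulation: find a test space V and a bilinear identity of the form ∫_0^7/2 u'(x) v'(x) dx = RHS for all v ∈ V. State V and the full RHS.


V = H^1_0(0, 7/2) (so v(0) = v(7/2) = 0); weak form: ∫_0^7/2 u'v' dx = ∫_0^7/2 (3*x^2 - 2*x + 1) v dx for all v ∈ V.

Multiply both sides by a test function v and integrate from 0 to 7/2:
  ∫_0^7/2 −u''(x) v(x) dx = ∫_0^7/2 f(x) v(x) dx.
Integrate the LHS by parts once:
  ∫_0^7/2 −u'' v dx = −[u'(x) v(x)]_0^7/2 + ∫_0^7/2 u'(x) v'(x) dx.
Thus ∫_0^7/2 u'(x) v'(x) dx = ∫_0^7/2 f(x) v(x) dx + [u'(x) v(x)]_0^7/2.
Choose V so that boundary terms are either known or forced to vanish.
u is Dirichlet: u(0) = u(7/2) = 0. Let V = H^1_0(0, 7/2); then v(0) = v(7/2) = 0, and [u' v]_0^7/2 = 0.
Weak formulation: find u (satisfying any essential BC) such that ∫_0^7/2 u'(x) v'(x) dx = ∫_0^7/2 f v dx for all v ∈ V.
Substituting f(x) = 3*x^2 - 2*x + 1, the right-hand side is ∫_0^7/2 (3*x^2 - 2*x + 1) v dx.


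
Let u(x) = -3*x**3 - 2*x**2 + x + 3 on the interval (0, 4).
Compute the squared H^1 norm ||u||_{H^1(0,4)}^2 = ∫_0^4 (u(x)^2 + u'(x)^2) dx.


||u||_{H^1}^2 = 5080216/105

The H^1 norm (squared) on an interval (0, L) is
  ||u||_{H^1}^2 = ∫_0^L u(x)^2 dx + ∫_0^L u'(x)^2 dx.
Compute u'(x) = -9*x**2 - 4*x + 1.
Then u(x)^2 = 9*x**6 + 12*x**5 - 2*x**4 - 22*x**3 - 11*x**2 + 6*x + 9 and u'(x)^2 = 81*x**4 + 72*x**3 - 2*x**2 - 8*x + 1.
Integrate each monomial from 0 to 4 using ∫_0^4 c·x^n dx = c·4^(n+1)/(n+1):
  ∫_0^4 u(x)^2 dx = ∫_0^4 (9*x^6 + 12*x^5 - 2*x^4 - 22*x^3 - 11*x^2 + 6*x + 9) dx. Term by term:
    ∫_0^4 9*x^6 dx = 147456/7;  ∫_0^4 12*x^5 dx = 8192;  ∫_0^4 -2*x^4 dx = -2048/5;
    ∫_0^4 -22*x^3 dx = -1408;  ∫_0^4 -11*x^2 dx = -704/3;  ∫_0^4 6*x dx = 48;
    ∫_0^4 9 dx = 36.
  Sum: 147456/7 + 8192 − 2048/5 − 1408 − 704/3 + 48 + 36 = 2865332/105.
  ∫_0^4 u'(x)^2 dx = ∫_0^4 (81*x^4 + 72*x^3 - 2*x^2 - 8*x + 1) dx. Term by term:
    ∫_0^4 81*x^4 dx = 82944/5;  ∫_0^4 72*x^3 dx = 4608;  ∫_0^4 -2*x^2 dx = -128/3;
    ∫_0^4 -8*x dx = -64;  ∫_0^4 1 dx = 4.
  Sum: 82944/5 + 4608 − 128/3 − 64 + 4 = 316412/15.
Adding: ||u||_{H^1}^2 = 2865332/105 + 316412/15 = 5080216/105.


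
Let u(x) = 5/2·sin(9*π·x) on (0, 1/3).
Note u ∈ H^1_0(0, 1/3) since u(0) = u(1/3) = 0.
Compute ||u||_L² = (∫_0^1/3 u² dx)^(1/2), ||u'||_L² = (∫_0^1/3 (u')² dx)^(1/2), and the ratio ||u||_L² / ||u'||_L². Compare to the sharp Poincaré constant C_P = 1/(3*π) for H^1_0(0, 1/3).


||u||_L² / ||u'||_L² = 1/(9*π) < C_P = 1/(3*π).

u(x) = 5/2·sin(9*π·x), so u'(x) = 45*π*cos(9*π*x)/2.
Writing u(x) = A·sin(kπx/L) with A = 5/2 and k = 3, use ∫_0^L sin²(kπx/L) dx = L/2 and ∫_0^L cos²(kπx/L) dx = L/2.
u² = 25/4·sin²(9*π·x) and (u')² = 2025*π^2/4·cos²(9*π·x), and each of sin², cos² integrates to L/2 = 1/6 over (0, 1/3).
∫_0^1/3 u² dx = 25/24, so ||u||_L² = 5*sqrt(6)/12.
∫_0^1/3 (u')² dx = 675*π^2/8, so ||u'||_L² = 15*sqrt(6)*π/4.
Ratio ||u||_L² / ||u'||_L² = 1/(9*π).
Sharp Poincaré constant on H^1_0(0, 1/3) is C_P = L/π = 1/(3*π), achieved by sin(3*π·x).
This is the k = 3 harmonic; the ratio L/(kπ) is strictly less than C_P = L/π, consistent with the sharp inequality ||u||_L² ≤ C_P ||u'||_L².


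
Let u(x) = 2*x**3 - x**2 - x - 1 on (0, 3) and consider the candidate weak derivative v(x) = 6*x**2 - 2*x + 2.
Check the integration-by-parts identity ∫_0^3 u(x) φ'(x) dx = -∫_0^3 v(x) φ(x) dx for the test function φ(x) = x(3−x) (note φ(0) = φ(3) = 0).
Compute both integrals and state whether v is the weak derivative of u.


LHS = -549/10, RHS = -342/5. No, v is not the weak derivative of u.

u(x) = 2*x**3 - x**2 - x - 1, classical derivative u'(x) = 6*x**2 - 2*x - 1.
φ(x) = x(3−x), so φ'(x) = 3 - 2*x.
Note φ(0) = φ(3) = 0, so the boundary term u·φ vanishes.
LHS = ∫_0^3 u(x) φ'(x) dx = ∫_0^3 (-4*x^4 + 8*x^3 - x^2 - x - 3) dx. Term by term:
  ∫_0^3 -4*x^4 dx = -972/5;  ∫_0^3 8*x^3 dx = 162;  ∫_0^3 -x^2 dx = -9;
  ∫_0^3 -x dx = -9/2;  ∫_0^3 -3 dx = -9.
Sum: -972/5 + 162 − 9 − 9/2 − 9 = -549/10.
So LHS = -549/10.
∫_0^3 v(x) φ(x) dx = ∫_0^3 (-6*x^4 + 20*x^3 - 8*x^2 + 6*x) dx. Term by term:
  ∫_0^3 -6*x^4 dx = -1458/5;  ∫_0^3 20*x^3 dx = 405;  ∫_0^3 -8*x^2 dx = -72;
  ∫_0^3 6*x dx = 27.
Sum: -1458/5 + 405 − 72 + 27 = 342/5.
So RHS = -∫_0^3 v(x) φ(x) dx = -342/5.
LHS − RHS = 27/2 ≠ 0, so the identity fails.
(For a valid weak derivative the identity must hold for EVERY test function, in particular this one. The failure shows v is NOT the weak derivative of u.)
Correct weak derivative would be u'(x) = 6*x**2 - 2*x - 1.


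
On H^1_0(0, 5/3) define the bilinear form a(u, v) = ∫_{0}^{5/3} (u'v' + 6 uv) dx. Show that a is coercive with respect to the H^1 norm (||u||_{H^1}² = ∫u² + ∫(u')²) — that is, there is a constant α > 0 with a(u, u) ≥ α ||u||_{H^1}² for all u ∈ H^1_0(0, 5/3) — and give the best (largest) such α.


α = 1

Coercivity of a(·,·) on H^1_0(0, 5/3) means a(u, u) ≥ α ||u||_{H^1}² for every u ∈ H^1_0.
The interval has length L = 5/3, and Poincaré/coercivity depend only on L. Here a(u, u) = ∫(u')² + (6)·∫u².
Here c = 6 ≥ 1, so a(u,u) = ∫(u')² + c∫u² ≥ ∫(u')² + ∫u² = ||u||_{H^1}², i.e. α = 1 works. No larger α is possible: a(u,u) ≥ α||u||_{H^1}² means (1−α)∫(u')² ≥ (α−c)∫u², and for the modes u_n = sin(nπ(x−x₀)/L) (x₀ the left endpoint) one has ∫u_n²/∫(u_n')² = (L/(nπ))² → 0, so a(u_n,u_n)/||u_n||_{H^1}² → 1. Hence the optimal constant is α = 1.
Therefore α = 1.


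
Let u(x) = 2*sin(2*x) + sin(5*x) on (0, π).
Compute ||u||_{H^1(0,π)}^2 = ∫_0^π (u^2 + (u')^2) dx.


||u||_{H^1(0,π)}^2 = 23*π

u'(x) = 4*cos(2*x) + 5*cos(5*x).
Expand u² and (u')² and integrate term by term on (0, π), using: for integers n ≥ 1, ∫_0^π sin²(nx) dx = ∫_0^π cos²(nx) dx = π/2; for n ≠ n', ∫_0^π sin(nx)sin(n'x) dx = ∫_0^π cos(nx)cos(n'x) dx = 0; and by product-to-sum, ∫_0^π sin(nx)cos(n'x) dx = ½∫_0^π [sin((n+n')x) + sin((n−n')x)] dx, which is 0 when n+n' is even and 2n/(n²−n'²) when n+n' is odd (it need not vanish on (0, π)).
  u² squared terms: (2)²·∫sin(2x)² dx = 4·π/2 = 2*π;  (1)²·∫sin(5x)² dx = 1·π/2 = π/2.
  u² cross terms: 2·(2)·(1)·∫sin(2x)·sin(5x) dx = 4·(0) = 0.
  So ∫_0^π u² dx = 2*π + π/2 + 0 = 5*π/2.
  (u')² squared terms: (4)²·∫cos(2x)² dx = 16·π/2 = 8*π;  (5)²·∫cos(5x)² dx = 25·π/2 = 25*π/2.
  (u')² cross terms: 2·(4)·(5)·∫cos(2x)·cos(5x) dx = 40·(0) = 0.
  So ∫_0^π (u')² dx = 8*π + 25*π/2 + 0 = 41*π/2.
||u||_{H^1}^2 = (5*π/2) + (41*π/2) = 23*π.


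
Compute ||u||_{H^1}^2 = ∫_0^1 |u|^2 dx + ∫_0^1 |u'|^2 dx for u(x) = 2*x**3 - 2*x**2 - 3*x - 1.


||u||_{H^1}^2 = 1838/105

The H^1 norm (squared) on an interval (0, L) is
  ||u||_{H^1}^2 = ∫_0^L u(x)^2 dx + ∫_0^L u'(x)^2 dx.
Compute u'(x) = 6*x**2 - 4*x - 3.
Then u(x)^2 = 4*x**6 - 8*x**5 - 8*x**4 + 8*x**3 + 13*x**2 + 6*x + 1 and u'(x)^2 = 36*x**4 - 48*x**3 - 20*x**2 + 24*x + 9.
Integrate each monomial from 0 to 1 using ∫_0^1 c·x^n dx = c·1^(n+1)/(n+1):
  ∫_0^1 u(x)^2 dx = ∫_0^1 (4*x^6 - 8*x^5 - 8*x^4 + 8*x^3 + 13*x^2 + 6*x + 1) dx. Term by term:
    ∫_0^1 4*x^6 dx = 4/7;  ∫_0^1 -8*x^5 dx = -4/3;  ∫_0^1 -8*x^4 dx = -8/5;
    ∫_0^1 8*x^3 dx = 2;  ∫_0^1 13*x^2 dx = 13/3;  ∫_0^1 6*x dx = 3;
    ∫_0^1 1 dx = 1.
  Sum: 4/7 − 4/3 − 8/5 + 2 + 13/3 + 3 + 1 = 279/35.
  ∫_0^1 u'(x)^2 dx = ∫_0^1 (36*x^4 - 48*x^3 - 20*x^2 + 24*x + 9) dx. Term by term:
    ∫_0^1 36*x^4 dx = 36/5;  ∫_0^1 -48*x^3 dx = -12;  ∫_0^1 -20*x^2 dx = -20/3;
    ∫_0^1 24*x dx = 12;  ∫_0^1 9 dx = 9.
  Sum: 36/5 − 12 − 20/3 + 12 + 9 = 143/15.
Adding: ||u||_{H^1}^2 = 279/35 + 143/15 = 1838/105.


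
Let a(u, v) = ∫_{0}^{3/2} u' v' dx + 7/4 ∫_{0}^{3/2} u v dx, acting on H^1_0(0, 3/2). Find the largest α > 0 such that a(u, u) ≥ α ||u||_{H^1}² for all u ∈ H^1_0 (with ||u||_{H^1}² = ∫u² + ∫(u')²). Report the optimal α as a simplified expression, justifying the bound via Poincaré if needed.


α = 1

Coercivity of a(·,·) on H^1_0(0, 3/2) means a(u, u) ≥ α ||u||_{H^1}² for every u ∈ H^1_0.
The interval has length L = 3/2, and Poincaré/coercivity depend only on L. Here a(u, u) = ∫(u')² + (7/4)·∫u².
Here c = 7/4 ≥ 1, so a(u,u) = ∫(u')² + c∫u² ≥ ∫(u')² + ∫u² = ||u||_{H^1}², i.e. α = 1 works. No larger α is possible: a(u,u) ≥ α||u||_{H^1}² means (1−α)∫(u')² ≥ (α−c)∫u², and for the modes u_n = sin(nπ(x−x₀)/L) (x₀ the left endpoint) one has ∫u_n²/∫(u_n')² = (L/(nπ))² → 0, so a(u_n,u_n)/||u_n||_{H^1}² → 1. Hence the optimal constant is α = 1.
Therefore α = 1.


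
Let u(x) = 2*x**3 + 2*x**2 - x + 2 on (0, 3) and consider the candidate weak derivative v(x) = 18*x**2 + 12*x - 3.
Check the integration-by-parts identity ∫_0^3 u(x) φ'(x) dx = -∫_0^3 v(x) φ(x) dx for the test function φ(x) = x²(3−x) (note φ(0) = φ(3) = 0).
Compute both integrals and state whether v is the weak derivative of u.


LHS = -3753/20, RHS = -11259/20. No, v is not the weak derivative of u.

u(x) = 2*x**3 + 2*x**2 - x + 2, classical derivative u'(x) = 6*x**2 + 4*x - 1.
φ(x) = x²(3−x), so φ'(x) = 3*x*(2 - x).
Note φ(0) = φ(3) = 0, so the boundary term u·φ vanishes.
LHS = ∫_0^3 u(x) φ'(x) dx = ∫_0^3 (-6*x^5 + 6*x^4 + 15*x^3 - 12*x^2 + 12*x) dx. Term by term:
  ∫_0^3 -6*x^5 dx = -729;  ∫_0^3 6*x^4 dx = 1458/5;  ∫_0^3 15*x^3 dx = 1215/4;
  ∫_0^3 -12*x^2 dx = -108;  ∫_0^3 12*x dx = 54.
Sum: -729 + 1458/5 + 1215/4 − 108 + 54 = -3753/20.
So LHS = -3753/20.
∫_0^3 v(x) φ(x) dx = ∫_0^3 (-18*x^5 + 42*x^4 + 39*x^3 - 9*x^2) dx. Term by term:
  ∫_0^3 -18*x^5 dx = -2187;  ∫_0^3 42*x^4 dx = 10206/5;  ∫_0^3 39*x^3 dx = 3159/4;
  ∫_0^3 -9*x^2 dx = -81.
Sum: -2187 + 10206/5 + 3159/4 − 81 = 11259/20.
So RHS = -∫_0^3 v(x) φ(x) dx = -11259/20.
LHS − RHS = 3753/10 ≠ 0, so the identity fails.
(For a valid weak derivative the identity must hold for EVERY test function, in particular this one. The failure shows v is NOT the weak derivative of u.)
Correct weak derivative would be u'(x) = 6*x**2 + 4*x - 1.


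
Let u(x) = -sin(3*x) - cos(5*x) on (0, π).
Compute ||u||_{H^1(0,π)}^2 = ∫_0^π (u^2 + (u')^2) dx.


||u||_{H^1(0,π)}^2 = 18*π

u'(x) = 5*sin(5*x) - 3*cos(3*x).
Expand u² and (u')² and integrate term by term on (0, π), using: for integers n ≥ 1, ∫_0^π sin²(nx) dx = ∫_0^π cos²(nx) dx = π/2; for n ≠ n', ∫_0^π sin(nx)sin(n'x) dx = ∫_0^π cos(nx)cos(n'x) dx = 0; and by product-to-sum, ∫_0^π sin(nx)cos(n'x) dx = ½∫_0^π [sin((n+n')x) + sin((n−n')x)] dx, which is 0 when n+n' is even and 2n/(n²−n'²) when n+n' is odd (it need not vanish on (0, π)).
  u² squared terms: (-1)²·∫cos(5x)² dx = 1·π/2 = π/2;  (-1)²·∫sin(3x)² dx = 1·π/2 = π/2.
  u² cross terms: 2·(-1)·(-1)·∫cos(5x)·sin(3x) dx = 2·(0) = 0.
  So ∫_0^π u² dx = π/2 + π/2 + 0 = π.
  (u')² squared terms: (-3)²·∫cos(3x)² dx = 9·π/2 = 9*π/2;  (5)²·∫sin(5x)² dx = 25·π/2 = 25*π/2.
  (u')² cross terms: 2·(-3)·(5)·∫cos(3x)·sin(5x) dx = -30·(0) = 0.
  So ∫_0^π (u')² dx = 9*π/2 + 25*π/2 + 0 = 17*π.
||u||_{H^1}^2 = (π) + (17*π) = 18*π.


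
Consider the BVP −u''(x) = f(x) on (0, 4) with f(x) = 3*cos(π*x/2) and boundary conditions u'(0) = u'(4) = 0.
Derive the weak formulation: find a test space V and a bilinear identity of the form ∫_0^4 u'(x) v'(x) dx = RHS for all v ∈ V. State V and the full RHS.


V = H^1(0, 4) (no boundary constraint on v; u is determined up to an additive constant); weak form: ∫_0^4 u'v' dx = ∫_0^4 (3*cos(π*x/2)) v dx for all v ∈ V.

Multiply both sides by a test function v and integrate from 0 to 4:
  ∫_0^4 −u''(x) v(x) dx = ∫_0^4 f(x) v(x) dx.
Integrate the LHS by parts once:
  ∫_0^4 −u'' v dx = −[u'(x) v(x)]_0^4 + ∫_0^4 u'(x) v'(x) dx.
Thus ∫_0^4 u'(x) v'(x) dx = ∫_0^4 f(x) v(x) dx + [u'(x) v(x)]_0^4.
Choose V so that boundary terms are either known or forced to vanish.
u has homogeneous Neumann: u'(0) = u'(4) = 0. So [u' v]_0^4 = 0·v(4) − 0·v(0) = 0 for any v; take V = H^1(0, 4).
Weak formulation: find u (satisfying any essential BC) such that ∫_0^4 u'(x) v'(x) dx = ∫_0^4 f v dx for all v ∈ V (homogeneous Neumann, so boundary terms vanish).
Substituting f(x) = 3*cos(π*x/2), the right-hand side is ∫_0^4 (3*cos(π*x/2)) v dx.
Compatibility check (pure Neumann): taking v ≡ 1 ∈ V gives 0 = ∫_0^4 f dx + (0) − (0), i.e. ∫_0^4 f dx must equal u'(0) − u'(4) = 0. Indeed ∫_0^4 (3*cos(π*x/2)) dx = 0, so the data are compatible. The solution is then unique only up to an additive constant (fix it e.g. by requiring ∫_0^4 u dx = 0).


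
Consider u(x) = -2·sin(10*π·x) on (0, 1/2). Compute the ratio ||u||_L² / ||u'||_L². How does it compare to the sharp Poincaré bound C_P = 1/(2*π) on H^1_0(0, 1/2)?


||u||_L² / ||u'||_L² = 1/(10*π) < C_P = 1/(2*π).

u(x) = -2·sin(10*π·x), so u'(x) = -20*π*cos(10*π*x).
Writing u(x) = A·sin(kπx/L) with A = -2 and k = 5, use ∫_0^L sin²(kπx/L) dx = L/2 and ∫_0^L cos²(kπx/L) dx = L/2.
u² = 4·sin²(10*π·x) and (u')² = 400*π^2·cos²(10*π·x), and each of sin², cos² integrates to L/2 = 1/4 over (0, 1/2).
∫_0^1/2 u² dx = 1, so ||u||_L² = 1.
∫_0^1/2 (u')² dx = 100*π^2, so ||u'||_L² = 10*π.
Ratio ||u||_L² / ||u'||_L² = 1/(10*π).
Sharp Poincaré constant on H^1_0(0, 1/2) is C_P = L/π = 1/(2*π), achieved by sin(2*π·x).
This is the k = 5 harmonic; the ratio L/(kπ) is strictly less than C_P = L/π, consistent with the sharp inequality ||u||_L² ≤ C_P ||u'||_L².


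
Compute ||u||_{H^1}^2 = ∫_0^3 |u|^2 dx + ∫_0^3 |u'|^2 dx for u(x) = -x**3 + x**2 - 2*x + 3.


||u||_{H^1}^2 = 34113/70

The H^1 norm (squared) on an interval (0, L) is
  ||u||_{H^1}^2 = ∫_0^L u(x)^2 dx + ∫_0^L u'(x)^2 dx.
Compute u'(x) = -3*x**2 + 2*x - 2.
Then u(x)^2 = x**6 - 2*x**5 + 5*x**4 - 10*x**3 + 10*x**2 - 12*x + 9 and u'(x)^2 = 9*x**4 - 12*x**3 + 16*x**2 - 8*x + 4.
Integrate each monomial from 0 to 3 using ∫_0^3 c·x^n dx = c·3^(n+1)/(n+1):
  ∫_0^3 u(x)^2 dx = ∫_0^3 (x^6 - 2*x^5 + 5*x^4 - 10*x^3 + 10*x^2 - 12*x + 9) dx. Term by term:
    ∫_0^3 x^6 dx = 2187/7;  ∫_0^3 -2*x^5 dx = -243;  ∫_0^3 5*x^4 dx = 243;
    ∫_0^3 -10*x^3 dx = -405/2;  ∫_0^3 10*x^2 dx = 90;  ∫_0^3 -12*x dx = -54;
    ∫_0^3 9 dx = 27.
  Sum: 2187/7 − 243 + 243 − 405/2 + 90 − 54 + 27 = 2421/14.
  ∫_0^3 u'(x)^2 dx = ∫_0^3 (9*x^4 - 12*x^3 + 16*x^2 - 8*x + 4) dx. Term by term:
    ∫_0^3 9*x^4 dx = 2187/5;  ∫_0^3 -12*x^3 dx = -243;  ∫_0^3 16*x^2 dx = 144;
    ∫_0^3 -8*x dx = -36;  ∫_0^3 4 dx = 12.
  Sum: 2187/5 − 243 + 144 − 36 + 12 = 1572/5.
Adding: ||u||_{H^1}^2 = 2421/14 + 1572/5 = 34113/70.


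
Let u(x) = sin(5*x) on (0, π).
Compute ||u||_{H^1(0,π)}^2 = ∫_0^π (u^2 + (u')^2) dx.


||u||_{H^1(0,π)}^2 = 13*π

u'(x) = 5*cos(5*x).
Expand u² and (u')² and integrate term by term on (0, π), using: for integers n ≥ 1, ∫_0^π sin²(nx) dx = ∫_0^π cos²(nx) dx = π/2; for n ≠ n', ∫_0^π sin(nx)sin(n'x) dx = ∫_0^π cos(nx)cos(n'x) dx = 0; and by product-to-sum, ∫_0^π sin(nx)cos(n'x) dx = ½∫_0^π [sin((n+n')x) + sin((n−n')x)] dx, which is 0 when n+n' is even and 2n/(n²−n'²) when n+n' is odd (it need not vanish on (0, π)).
  u² squared terms: (1)²·∫sin(5x)² dx = 1·π/2 = π/2.
  So ∫_0^π u² dx = π/2.
  (u')² squared terms: (5)²·∫cos(5x)² dx = 25·π/2 = 25*π/2.
  So ∫_0^π (u')² dx = 25*π/2.
||u||_{H^1}^2 = (π/2) + (25*π/2) = 13*π.


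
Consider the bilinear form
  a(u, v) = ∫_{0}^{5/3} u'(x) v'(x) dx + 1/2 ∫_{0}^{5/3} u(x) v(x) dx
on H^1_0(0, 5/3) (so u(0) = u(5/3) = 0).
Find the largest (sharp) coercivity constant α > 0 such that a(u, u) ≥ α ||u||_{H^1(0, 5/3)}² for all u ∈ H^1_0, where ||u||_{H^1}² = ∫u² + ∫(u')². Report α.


α = (25 + 18*π^2)/(2*(25 + 9*π^2))

Coercivity of a(·,·) on H^1_0(0, 5/3) means a(u, u) ≥ α ||u||_{H^1}² for every u ∈ H^1_0.
The interval has length L = 5/3, and Poincaré/coercivity depend only on L. Here a(u, u) = ∫(u')² + (1/2)·∫u².
Here 0 < c = 1/2 < 1. The condition a(u,u) ≥ α||u||_{H^1}² reads (1−α)∫(u')² ≥ (α−c)∫u². Any admissible α is ≤ 1 (rapidly oscillating u have ∫u²/∫(u')² → 0), and α = 1 would force 0 ≥ (1−c)∫u², impossible since c < 1; so 1−α > 0. By the sharp Poincaré inequality on H^1_0 of an interval of length L, ∫(u')² ≥ (π/L)²∫u² with equality for the first sine mode sin(π(x−x₀)/L) (x₀ the left endpoint), so the inequality holds for all u iff (1−α)(π/L)² ≥ α − c, i.e. α ≤ ((π/L)² + c)/((π/L)² + 1) = (1 + c(L/π)²)/(1 + (L/π)²). With (π/L)² = 9*π^2/25 and c = 1/2, the largest admissible constant is α = ((π/L)² + c)/((π/L)² + 1).
Simplifying, α = (25 + 18*π^2)/(2*(25 + 9*π^2)).
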